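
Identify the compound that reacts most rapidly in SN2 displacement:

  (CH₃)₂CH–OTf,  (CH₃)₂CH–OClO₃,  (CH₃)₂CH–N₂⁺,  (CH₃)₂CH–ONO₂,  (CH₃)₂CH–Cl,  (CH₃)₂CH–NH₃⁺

(CH₃)₂CH–N₂⁺

Identical carbon frameworks mean the comparison reduces to leaving-group quality.
Leaving-group ability tracks the stability of the departed species; conjugate-acid pKₐ is the usual yardstick (lower pKₐ → better LG).
(CH₃)₂CH–N₂⁺ loses N₂: no meaningful conjugate acid; N₂ departs as an exceptionally stable neutral molecule
(CH₃)₂CH–OTf loses OTf⁻: pKₐ(CF₃SO₃H (triflic acid)) ≈ -14
(CH₃)₂CH–OClO₃ loses ClO₄⁻: pKₐ(HClO₄) ≈ -10
(CH₃)₂CH–Cl loses Cl⁻: pKₐ(HCl) ≈ -7
(CH₃)₂CH–ONO₂ loses NO₃⁻: pKₐ(HNO₃) ≈ -1.3
(CH₃)₂CH–NH₃⁺ loses NH₃: pKₐ(NH₄⁺) ≈ 9.2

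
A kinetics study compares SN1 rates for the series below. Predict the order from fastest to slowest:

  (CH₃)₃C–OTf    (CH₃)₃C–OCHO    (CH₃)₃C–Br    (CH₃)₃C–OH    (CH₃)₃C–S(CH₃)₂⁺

(CH₃)₃C–OTf > (CH₃)₃C–Br > (CH₃)₃C–S(CH₃)₂⁺ > (CH₃)₃C–OCHO > (CH₃)₃C–OH

With the same alkyl group throughout, only the leaving group differentiates the rates.
The more stable X⁻ (or X) is on its own — i.e. the weaker a base it is — the better a leaving group it makes.
(CH₃)₃C–OTf loses OTf⁻: pKₐ(CF₃SO₃H (triflic acid)) ≈ -14
(CH₃)₃C–Br loses Br⁻: pKₐ(HBr) ≈ -9
(CH₃)₃C–S(CH₃)₂⁺ loses SR'₂: pKₐ(R'₂SH⁺) ≈ -7
(CH₃)₃C–OCHO loses HCOO⁻: pKₐ(HCOOH) ≈ 3.8
(CH₃)₃C–OH loses OH⁻: pKₐ(H₂O) ≈ 15.7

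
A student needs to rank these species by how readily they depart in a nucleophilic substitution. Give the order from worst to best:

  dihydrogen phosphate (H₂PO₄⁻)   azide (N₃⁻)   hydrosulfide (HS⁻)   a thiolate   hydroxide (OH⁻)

Rank by basicity of the departing species: weakest base leaves most easily.
dihydrogen phosphate (H₂PO₄⁻): pKₐ(H₃PO₄) ≈ 2.1
azide (N₃⁻): pKₐ(HN₃) ≈ 4.7 — linear, resonance-stabilised
hydrosulfide (HS⁻): pKₐ(H₂S) ≈ 7 — larger and more polarisable than the oxygen analogue
a thiolate: pKₐ(RSH (a thiol)) ≈ 10.5 — moderately basic; rarely leaves without activation
hydroxide (OH⁻): pKₐ(H₂O) ≈ 15.7 — strong base; essentially never leaves without prior activation
Listed from poorest to best leaving group as asked.

hydroxide (OH⁻) < a thiolate < hydrosulfide (HS⁻) < azide (N₃⁻) < dihydrogen phosphate (H₂PO₄⁻)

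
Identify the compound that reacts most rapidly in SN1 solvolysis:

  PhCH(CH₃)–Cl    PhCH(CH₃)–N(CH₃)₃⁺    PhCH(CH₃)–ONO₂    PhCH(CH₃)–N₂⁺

PhCH(CH₃)–N₂⁺

Identical carbon frameworks mean the comparison reduces to leaving-group quality.
A good leaving group is a weak base: the lower the pKₐ of its conjugate acid, the more readily it departs.
PhCH(CH₃)–N₂⁺ loses N₂: no meaningful conjugate acid; N₂ departs as an exceptionally stable neutral molecule
PhCH(CH₃)–Cl loses Cl⁻: pKₐ(HCl) ≈ -7
PhCH(CH₃)–ONO₂ loses NO₃⁻: pKₐ(HNO₃) ≈ -1.3
PhCH(CH₃)–N(CH₃)₃⁺ loses NR'₃: pKₐ(R'₃NH⁺) ≈ 10.7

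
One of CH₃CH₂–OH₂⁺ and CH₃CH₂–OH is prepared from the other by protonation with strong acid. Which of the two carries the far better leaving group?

From CH₃CH₂–OH the departing group would be OH⁻ (pKₐ(H₂O) ≈ 15.7). Strong base; essentially never leaves without prior activation.
From CH₃CH₂–OH₂⁺ the leaving group is H₂O (pKₐ(H₃O⁺) ≈ -1.7). Neutral; leaves from a protonated alcohol (R–OH₂⁺).
Protonation with strong acid works by converting the leaving group from hydroxide to neutral water, making CH₃CH₂–OH₂⁺ enormously more reactive.

CH₃CH₂–OH₂⁺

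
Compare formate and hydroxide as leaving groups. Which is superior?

formate is the better leaving group.
pKₐ(HCOOH) ≈ 3.8 versus pKₐ(H₂O) ≈ 15.7: formate is the much weaker base.
Resonance-stabilised carboxylate.

formate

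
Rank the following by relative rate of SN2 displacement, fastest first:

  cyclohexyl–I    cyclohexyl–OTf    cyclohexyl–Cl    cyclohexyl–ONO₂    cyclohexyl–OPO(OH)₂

cyclohexyl–OTf > cyclohexyl–I > cyclohexyl–Cl > cyclohexyl–ONO₂ > cyclohexyl–OPO(OH)₂

Identical carbon frameworks mean the comparison reduces to leaving-group quality.
A good leaving group is a weak base: the lower the pKₐ of its conjugate acid, the more readily it departs.
cyclohexyl–OTf loses OTf⁻: pKₐ(CF₃SO₃H (triflic acid)) ≈ -14
cyclohexyl–I loses I⁻: pKₐ(HI) ≈ -10
cyclohexyl–Cl loses Cl⁻: pKₐ(HCl) ≈ -7
cyclohexyl–ONO₂ loses NO₃⁻: pKₐ(HNO₃) ≈ -1.3
cyclohexyl–OPO(OH)₂ loses H₂PO₄⁻: pKₐ(H₃PO₄) ≈ 2.1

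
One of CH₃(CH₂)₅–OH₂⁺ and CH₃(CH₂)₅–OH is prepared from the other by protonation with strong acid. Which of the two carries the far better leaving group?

CH₃(CH₂)₅–OH₂⁺

From CH₃(CH₂)₅–OH the departing group would be OH⁻ (pKₐ(H₂O) ≈ 15.7). Strong base; essentially never leaves without prior activation.
From CH₃(CH₂)₅–OH₂⁺ the leaving group is H₂O (pKₐ(H₃O⁺) ≈ -1.7). Neutral; leaves from a protonated alcohol (R–OH₂⁺).
Protonation with strong acid works by converting the leaving group from hydroxide to neutral water, making CH₃(CH₂)₅–OH₂⁺ enormously more reactive.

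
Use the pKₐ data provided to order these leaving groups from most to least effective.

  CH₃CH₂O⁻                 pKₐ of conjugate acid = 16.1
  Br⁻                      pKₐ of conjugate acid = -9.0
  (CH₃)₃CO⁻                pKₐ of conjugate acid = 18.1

Br⁻ > CH₃CH₂O⁻ > (CH₃)₃CO⁻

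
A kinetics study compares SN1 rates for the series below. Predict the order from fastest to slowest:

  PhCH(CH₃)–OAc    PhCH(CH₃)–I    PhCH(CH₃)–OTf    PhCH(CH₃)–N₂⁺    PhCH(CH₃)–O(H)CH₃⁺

Identical carbon frameworks mean the comparison reduces to leaving-group quality.
Leaving-group ability tracks the stability of the departed species; conjugate-acid pKₐ is the usual yardstick (lower pKₐ → better LG).
PhCH(CH₃)–N₂⁺ loses N₂: no meaningful conjugate acid; N₂ departs as an exceptionally stable neutral molecule
PhCH(CH₃)–OTf loses OTf⁻: pKₐ(CF₃SO₃H (triflic acid)) ≈ -14
PhCH(CH₃)–I loses I⁻: pKₐ(HI) ≈ -10
PhCH(CH₃)–O(H)CH₃⁺ loses R'OH: pKₐ(R'OH₂⁺) ≈ -2.4
PhCH(CH₃)–OAc loses AcO⁻: pKₐ(CH₃COOH) ≈ 4.8

PhCH(CH₃)–N₂⁺ > PhCH(CH₃)–OTf > PhCH(CH₃)–I > PhCH(CH₃)–O(H)CH₃⁺ > PhCH(CH₃)–OAc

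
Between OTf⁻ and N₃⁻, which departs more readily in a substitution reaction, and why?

OTf⁻ is the better leaving group.
pKₐ(CF₃SO₃H (triflic acid)) ≈ -14 versus pKₐ(HN₃) ≈ 4.7: OTf⁻ is the much weaker base.
Charge spread over three oxygens and a CF₃ group; the premier leaving group in synthesis.

OTf⁻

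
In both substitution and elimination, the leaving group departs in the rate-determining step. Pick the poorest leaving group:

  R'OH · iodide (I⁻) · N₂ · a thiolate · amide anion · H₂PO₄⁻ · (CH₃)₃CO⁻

amide anion

N₂: no meaningful conjugate acid; N₂ departs as an exceptionally stable neutral molecule
iodide (I⁻): pKₐ(HI) ≈ -10
R'OH: pKₐ(R'OH₂⁺) ≈ -2.4
H₂PO₄⁻: pKₐ(H₃PO₄) ≈ 2.1
a thiolate: pKₐ(RSH (a thiol)) ≈ 10.5
(CH₃)₃CO⁻: pKₐ(t-BuOH) ≈ 18
amide anion: pKₐ(NH₃) ≈ 38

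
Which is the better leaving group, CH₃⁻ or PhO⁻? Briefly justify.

PhO⁻

PhO⁻ is the better leaving group.
pKₐ(C₆H₅OH (phenol)) ≈ 10 versus pKₐ(CH₄) ≈ 48: PhO⁻ is the much weaker base.
Resonance into the ring helps, but still a poor LG.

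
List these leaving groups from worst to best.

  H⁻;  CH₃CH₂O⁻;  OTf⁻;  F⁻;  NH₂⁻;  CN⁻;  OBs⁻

OTf⁻: pKₐ(CF₃SO₃H (triflic acid)) ≈ -14
OBs⁻: pKₐ(p-BrC₆H₄SO₃H) ≈ -2.8
F⁻: pKₐ(HF) ≈ 3.2
CN⁻: pKₐ(HCN) ≈ 9.2
CH₃CH₂O⁻: pKₐ(CH₃CH₂OH) ≈ 16
H⁻: pKₐ(H₂) ≈ 36
NH₂⁻: pKₐ(NH₃) ≈ 38
The question asks for worst first, so the sequence is read in increasing leaving-group ability.

NH₂⁻ < H⁻ < CH₃CH₂O⁻ < CN⁻ < F⁻ < OBs⁻ < OTf⁻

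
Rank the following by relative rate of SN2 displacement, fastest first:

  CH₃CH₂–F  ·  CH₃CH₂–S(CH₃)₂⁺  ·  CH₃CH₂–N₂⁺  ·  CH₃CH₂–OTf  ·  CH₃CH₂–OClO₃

CH₃CH₂–N₂⁺ > CH₃CH₂–OTf > CH₃CH₂–OClO₃ > CH₃CH₂–S(CH₃)₂⁺ > CH₃CH₂–F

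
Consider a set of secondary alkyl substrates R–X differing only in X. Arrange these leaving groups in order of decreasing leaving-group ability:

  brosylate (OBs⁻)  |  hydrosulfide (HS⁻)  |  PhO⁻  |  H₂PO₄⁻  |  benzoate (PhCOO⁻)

brosylate (OBs⁻): pKₐ(p-BrC₆H₄SO₃H) ≈ -2.8
H₂PO₄⁻: pKₐ(H₃PO₄) ≈ 2.1
benzoate (PhCOO⁻): pKₐ(C₆H₅COOH) ≈ 4.2
hydrosulfide (HS⁻): pKₐ(H₂S) ≈ 7
PhO⁻: pKₐ(C₆H₅OH (phenol)) ≈ 10

brosylate (OBs⁻) > H₂PO₄⁻ > benzoate (PhCOO⁻) > hydrosulfide (HS⁻) > PhO⁻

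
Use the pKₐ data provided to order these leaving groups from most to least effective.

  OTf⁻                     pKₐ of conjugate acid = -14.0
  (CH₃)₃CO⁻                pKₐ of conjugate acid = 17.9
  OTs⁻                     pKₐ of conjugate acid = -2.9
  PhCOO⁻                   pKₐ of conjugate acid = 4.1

OTf⁻ > OTs⁻ > PhCOO⁻ > (CH₃)₃CO⁻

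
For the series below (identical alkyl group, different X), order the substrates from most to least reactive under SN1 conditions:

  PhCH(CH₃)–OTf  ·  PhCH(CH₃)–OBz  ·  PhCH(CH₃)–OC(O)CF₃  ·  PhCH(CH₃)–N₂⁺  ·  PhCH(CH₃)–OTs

With the same alkyl group throughout, only the leaving group differentiates the rates.
Leaving-group ability tracks the stability of the departed species; conjugate-acid pKₐ is the usual yardstick (lower pKₐ → better LG).
PhCH(CH₃)–N₂⁺ loses N₂: no meaningful conjugate acid; N₂ departs as an exceptionally stable neutral molecule
PhCH(CH₃)–OTf loses OTf⁻: pKₐ(CF₃SO₃H (triflic acid)) ≈ -14
PhCH(CH₃)–OTs loses OTs⁻: pKₐ(p-CH₃C₆H₄SO₃H (TsOH)) ≈ -2.8
PhCH(CH₃)–OC(O)CF₃ loses CF₃COO⁻: pKₐ(CF₃COOH) ≈ 0.2
PhCH(CH₃)–OBz loses PhCOO⁻: pKₐ(C₆H₅COOH) ≈ 4.2

PhCH(CH₃)–N₂⁺ > PhCH(CH₃)–OTf > PhCH(CH₃)–OTs > PhCH(CH₃)–OC(O)CF₃ > PhCH(CH₃)–OBz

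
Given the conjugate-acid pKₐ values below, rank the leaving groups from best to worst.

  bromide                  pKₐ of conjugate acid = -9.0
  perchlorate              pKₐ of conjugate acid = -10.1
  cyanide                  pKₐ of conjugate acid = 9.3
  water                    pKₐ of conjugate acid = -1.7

perchlorate > bromide > water > cyanide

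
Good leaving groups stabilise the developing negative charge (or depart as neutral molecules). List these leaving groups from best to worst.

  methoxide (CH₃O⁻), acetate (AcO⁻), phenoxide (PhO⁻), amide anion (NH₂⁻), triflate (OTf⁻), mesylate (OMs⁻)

triflate (OTf⁻) > mesylate (OMs⁻) > acetate (AcO⁻) > phenoxide (PhO⁻) > methoxide (CH₃O⁻) > amide anion (NH₂⁻)

Leaving-group ability tracks the stability of the departed species; conjugate-acid pKₐ is the usual yardstick (lower pKₐ → better LG).
triflate (OTf⁻): pKₐ(CF₃SO₃H (triflic acid)) ≈ -14
mesylate (OMs⁻): pKₐ(CH₃SO₃H (MsOH)) ≈ -1.9
acetate (AcO⁻): pKₐ(CH₃COOH) ≈ 4.8
phenoxide (PhO⁻): pKₐ(C₆H₅OH (phenol)) ≈ 10
methoxide (CH₃O⁻): pKₐ(CH₃OH) ≈ 15.5
amide anion (NH₂⁻): pKₐ(NH₃) ≈ 38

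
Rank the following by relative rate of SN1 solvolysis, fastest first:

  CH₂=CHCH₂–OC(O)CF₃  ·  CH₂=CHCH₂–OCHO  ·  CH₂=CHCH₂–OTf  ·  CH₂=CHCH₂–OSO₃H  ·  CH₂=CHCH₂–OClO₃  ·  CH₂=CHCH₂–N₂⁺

Same R in every case — rank the leaving groups.
Leaving-group ability tracks the stability of the departed species; conjugate-acid pKₐ is the usual yardstick (lower pKₐ → better LG).
CH₂=CHCH₂–N₂⁺ loses N₂: no meaningful conjugate acid; N₂ departs as an exceptionally stable neutral molecule
CH₂=CHCH₂–OTf loses OTf⁻: pKₐ(CF₃SO₃H (triflic acid)) ≈ -14
CH₂=CHCH₂–OClO₃ loses ClO₄⁻: pKₐ(HClO₄) ≈ -10
CH₂=CHCH₂–OSO₃H loses HSO₄⁻: pKₐ(H₂SO₄) ≈ -3
CH₂=CHCH₂–OC(O)CF₃ loses CF₃COO⁻: pKₐ(CF₃COOH) ≈ 0.2
CH₂=CHCH₂–OCHO loses HCOO⁻: pKₐ(HCOOH) ≈ 3.8

CH₂=CHCH₂–N₂⁺ > CH₂=CHCH₂–OTf > CH₂=CHCH₂–OClO₃ > CH₂=CHCH₂–OSO₃H > CH₂=CHCH₂–OC(O)CF₃ > CH₂=CHCH₂–OCHO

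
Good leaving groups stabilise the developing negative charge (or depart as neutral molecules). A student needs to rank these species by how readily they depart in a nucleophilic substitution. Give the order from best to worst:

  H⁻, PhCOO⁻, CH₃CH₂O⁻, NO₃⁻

NO₃⁻: pKₐ(HNO₃) ≈ -1.3 — resonance-delocalised over three oxygens
PhCOO⁻: pKₐ(C₆H₅COOH) ≈ 4.2 — aryl carboxylate
CH₃CH₂O⁻: pKₐ(CH₃CH₂OH) ≈ 16 — strong base; alkoxides do not leave unassisted
H⁻: pKₐ(H₂) ≈ 36

NO₃⁻ > PhCOO⁻ > CH₃CH₂O⁻ > H⁻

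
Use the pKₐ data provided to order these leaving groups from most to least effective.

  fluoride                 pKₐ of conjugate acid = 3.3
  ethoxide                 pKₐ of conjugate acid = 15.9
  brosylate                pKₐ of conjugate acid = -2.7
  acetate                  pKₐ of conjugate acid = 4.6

brosylate > fluoride > acetate > ethoxide

Lower conjugate-acid pKₐ ⇒ weaker base ⇒ better leaving group.
Sorting by the given values: brosylate (-2.7), fluoride (3.3), acetate (4.6), ethoxide (15.9).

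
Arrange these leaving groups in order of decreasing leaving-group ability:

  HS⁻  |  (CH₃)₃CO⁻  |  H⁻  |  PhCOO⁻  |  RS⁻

Rank by basicity of the departing species: weakest base leaves most easily.
PhCOO⁻: pKₐ(C₆H₅COOH) ≈ 4.2
HS⁻: pKₐ(H₂S) ≈ 7
RS⁻: pKₐ(RSH (a thiol)) ≈ 10.5
(CH₃)₃CO⁻: pKₐ(t-BuOH) ≈ 18
H⁻: pKₐ(H₂) ≈ 36

PhCOO⁻ > HS⁻ > RS⁻ > (CH₃)₃CO⁻ > H⁻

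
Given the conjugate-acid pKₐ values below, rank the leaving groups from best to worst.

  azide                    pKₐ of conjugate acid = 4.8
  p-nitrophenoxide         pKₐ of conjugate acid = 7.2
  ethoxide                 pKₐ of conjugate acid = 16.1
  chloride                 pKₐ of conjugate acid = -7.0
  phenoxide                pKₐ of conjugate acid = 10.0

chloride > azide > p-nitrophenoxide > phenoxide > ethoxide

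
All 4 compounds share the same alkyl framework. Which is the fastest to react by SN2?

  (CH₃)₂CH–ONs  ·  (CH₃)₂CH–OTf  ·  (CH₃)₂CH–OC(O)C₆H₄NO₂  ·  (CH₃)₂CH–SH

(CH₃)₂CH–OTf

With the same alkyl group throughout, only the leaving group differentiates the rates.
The more stable X⁻ (or X) is on its own — i.e. the weaker a base it is — the better a leaving group it makes.
(CH₃)₂CH–OTf loses OTf⁻: pKₐ(CF₃SO₃H (triflic acid)) ≈ -14
(CH₃)₂CH–ONs loses ONs⁻: pKₐ(p-O₂NC₆H₄SO₃H) ≈ -3.5
(CH₃)₂CH–OC(O)C₆H₄NO₂ loses p-O₂N–C₆H₄–COO⁻: pKₐ(p-nitrobenzoic acid) ≈ 3.4
(CH₃)₂CH–SH loses HS⁻: pKₐ(H₂S) ≈ 7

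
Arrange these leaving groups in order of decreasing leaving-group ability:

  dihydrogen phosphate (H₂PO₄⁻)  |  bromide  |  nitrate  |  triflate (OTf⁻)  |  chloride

triflate (OTf⁻): pKₐ(CF₃SO₃H (triflic acid)) ≈ -14
bromide: pKₐ(HBr) ≈ -9
chloride: pKₐ(HCl) ≈ -7
nitrate: pKₐ(HNO₃) ≈ -1.3
dihydrogen phosphate (H₂PO₄⁻): pKₐ(H₃PO₄) ≈ 2.1

triflate (OTf⁻) > bromide > chloride > nitrate > dihydrogen phosphate (H₂PO₄⁻)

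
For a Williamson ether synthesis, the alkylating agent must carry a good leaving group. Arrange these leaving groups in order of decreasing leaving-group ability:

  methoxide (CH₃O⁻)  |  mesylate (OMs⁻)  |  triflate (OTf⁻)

triflate (OTf⁻) > mesylate (OMs⁻) > methoxide (CH₃O⁻)

triflate (OTf⁻): pKₐ(CF₃SO₃H (triflic acid)) ≈ -14
mesylate (OMs⁻): pKₐ(CH₃SO₃H (MsOH)) ≈ -1.9
methoxide (CH₃O⁻): pKₐ(CH₃OH) ≈ 15.5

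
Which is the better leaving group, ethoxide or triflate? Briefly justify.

triflate

triflate is the better leaving group.
pKₐ(CF₃SO₃H (triflic acid)) ≈ -14 versus pKₐ(CH₃CH₂OH) ≈ 16: triflate is the much weaker base.
Charge spread over three oxygens and a CF₃ group; the premier leaving group in synthesis.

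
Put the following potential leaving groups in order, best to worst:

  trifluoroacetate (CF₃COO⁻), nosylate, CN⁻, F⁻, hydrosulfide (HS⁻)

nosylate > trifluoroacetate (CF₃COO⁻) > F⁻ > hydrosulfide (HS⁻) > CN⁻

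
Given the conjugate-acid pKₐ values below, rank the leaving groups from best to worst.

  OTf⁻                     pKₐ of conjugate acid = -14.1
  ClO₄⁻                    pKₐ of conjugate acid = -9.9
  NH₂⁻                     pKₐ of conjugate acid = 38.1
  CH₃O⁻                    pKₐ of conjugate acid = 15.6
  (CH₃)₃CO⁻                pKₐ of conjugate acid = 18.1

OTf⁻ > ClO₄⁻ > CH₃O⁻ > (CH₃)₃CO⁻ > NH₂⁻

Lower conjugate-acid pKₐ ⇒ weaker base ⇒ better leaving group.
Sorting by the given values: OTf⁻ (-14.1), ClO₄⁻ (-9.9), CH₃O⁻ (15.6), (CH₃)₃CO⁻ (18.1), NH₂⁻ (38.1).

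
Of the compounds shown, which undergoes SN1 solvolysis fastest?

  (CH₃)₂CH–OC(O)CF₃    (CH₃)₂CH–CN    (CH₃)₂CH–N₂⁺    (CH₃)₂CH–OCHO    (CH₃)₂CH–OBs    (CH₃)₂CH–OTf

Identical carbon frameworks mean the comparison reduces to leaving-group quality.
Leaving-group ability tracks the stability of the departed species; conjugate-acid pKₐ is the usual yardstick (lower pKₐ → better LG).
(CH₃)₂CH–N₂⁺ loses N₂: no meaningful conjugate acid; N₂ departs as an exceptionally stable neutral molecule
(CH₃)₂CH–OTf loses OTf⁻: pKₐ(CF₃SO₃H (triflic acid)) ≈ -14
(CH₃)₂CH–OBs loses OBs⁻: pKₐ(p-BrC₆H₄SO₃H) ≈ -2.8
(CH₃)₂CH–OC(O)CF₃ loses CF₃COO⁻: pKₐ(CF₃COOH) ≈ 0.2
(CH₃)₂CH–OCHO loses HCOO⁻: pKₐ(HCOOH) ≈ 3.8
(CH₃)₂CH–CN loses CN⁻: pKₐ(HCN) ≈ 9.2

(CH₃)₂CH–N₂⁺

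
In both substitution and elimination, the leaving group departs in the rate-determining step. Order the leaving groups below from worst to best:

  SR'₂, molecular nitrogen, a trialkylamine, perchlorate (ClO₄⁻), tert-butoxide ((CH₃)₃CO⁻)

tert-butoxide ((CH₃)₃CO⁻) < a trialkylamine < SR'₂ < perchlorate (ClO₄⁻) < molecular nitrogen

A good leaving group is a weak base: the lower the pKₐ of its conjugate acid, the more readily it departs.
molecular nitrogen: no meaningful conjugate acid; N₂ departs as an exceptionally stable neutral molecule
perchlorate (ClO₄⁻): pKₐ(HClO₄) ≈ -10
SR'₂: pKₐ(R'₂SH⁺) ≈ -7
a trialkylamine: pKₐ(R'₃NH⁺) ≈ 10.7 — neutral but still a fairly strong base; Hofmann-elimination LG
tert-butoxide ((CH₃)₃CO⁻): pKₐ(t-BuOH) ≈ 18
Listed from poorest to best leaving group as asked.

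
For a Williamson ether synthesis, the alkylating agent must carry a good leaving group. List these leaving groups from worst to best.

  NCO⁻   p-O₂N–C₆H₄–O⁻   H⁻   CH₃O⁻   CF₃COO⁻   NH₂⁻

NH₂⁻ < H⁻ < CH₃O⁻ < p-O₂N–C₆H₄–O⁻ < NCO⁻ < CF₃COO⁻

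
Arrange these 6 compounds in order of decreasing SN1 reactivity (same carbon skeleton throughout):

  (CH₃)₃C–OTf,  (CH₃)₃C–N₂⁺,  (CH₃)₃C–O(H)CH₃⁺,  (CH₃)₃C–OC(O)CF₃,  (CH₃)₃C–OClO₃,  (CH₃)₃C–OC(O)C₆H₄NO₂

(CH₃)₃C–N₂⁺ > (CH₃)₃C–OTf > (CH₃)₃C–OClO₃ > (CH₃)₃C–O(H)CH₃⁺ > (CH₃)₃C–OC(O)CF₃ > (CH₃)₃C–OC(O)C₆H₄NO₂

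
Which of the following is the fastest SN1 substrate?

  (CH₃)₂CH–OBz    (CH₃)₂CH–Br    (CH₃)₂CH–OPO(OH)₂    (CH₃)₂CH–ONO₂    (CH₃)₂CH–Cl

Identical carbon frameworks mean the comparison reduces to leaving-group quality.
Leaving-group ability tracks the stability of the departed species; conjugate-acid pKₐ is the usual yardstick (lower pKₐ → better LG).
(CH₃)₂CH–Br loses Br⁻: pKₐ(HBr) ≈ -9
(CH₃)₂CH–Cl loses Cl⁻: pKₐ(HCl) ≈ -7
(CH₃)₂CH–ONO₂ loses NO₃⁻: pKₐ(HNO₃) ≈ -1.3
(CH₃)₂CH–OPO(OH)₂ loses H₂PO₄⁻: pKₐ(H₃PO₄) ≈ 2.1
(CH₃)₂CH–OBz loses PhCOO⁻: pKₐ(C₆H₅COOH) ≈ 4.2

(CH₃)₂CH–Br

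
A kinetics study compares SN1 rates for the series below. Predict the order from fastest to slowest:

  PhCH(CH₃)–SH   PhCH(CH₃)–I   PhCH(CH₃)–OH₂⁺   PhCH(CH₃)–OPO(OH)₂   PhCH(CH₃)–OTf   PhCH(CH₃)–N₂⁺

Same R in every case — rank the leaving groups.
Rank by basicity of the departing species: weakest base leaves most easily.
PhCH(CH₃)–N₂⁺ loses N₂: no meaningful conjugate acid; N₂ departs as an exceptionally stable neutral molecule
PhCH(CH₃)–OTf loses OTf⁻: pKₐ(CF₃SO₃H (triflic acid)) ≈ -14
PhCH(CH₃)–I loses I⁻: pKₐ(HI) ≈ -10
PhCH(CH₃)–OH₂⁺ loses H₂O: pKₐ(H₃O⁺) ≈ -1.7
PhCH(CH₃)–OPO(OH)₂ loses H₂PO₄⁻: pKₐ(H₃PO₄) ≈ 2.1
PhCH(CH₃)–SH loses HS⁻: pKₐ(H₂S) ≈ 7

PhCH(CH₃)–N₂⁺ > PhCH(CH₃)–OTf > PhCH(CH₃)–I > PhCH(CH₃)–OH₂⁺ > PhCH(CH₃)–OPO(OH)₂ > PhCH(CH₃)–SH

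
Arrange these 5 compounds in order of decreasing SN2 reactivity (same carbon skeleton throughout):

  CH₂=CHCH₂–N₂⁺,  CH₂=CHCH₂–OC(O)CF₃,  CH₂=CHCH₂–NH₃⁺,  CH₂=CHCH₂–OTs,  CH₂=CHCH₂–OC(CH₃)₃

The skeletons are identical, so relative rate is governed entirely by leaving-group ability.
The more stable X⁻ (or X) is on its own — i.e. the weaker a base it is — the better a leaving group it makes.
CH₂=CHCH₂–N₂⁺ loses N₂: no meaningful conjugate acid; N₂ departs as an exceptionally stable neutral molecule
CH₂=CHCH₂–OTs loses OTs⁻: pKₐ(p-CH₃C₆H₄SO₃H (TsOH)) ≈ -2.8
CH₂=CHCH₂–OC(O)CF₃ loses CF₃COO⁻: pKₐ(CF₃COOH) ≈ 0.2
CH₂=CHCH₂–NH₃⁺ loses NH₃: pKₐ(NH₄⁺) ≈ 9.2
CH₂=CHCH₂–OC(CH₃)₃ loses (CH₃)₃CO⁻: pKₐ(t-BuOH) ≈ 18

CH₂=CHCH₂–N₂⁺ > CH₂=CHCH₂–OTs > CH₂=CHCH₂–OC(O)CF₃ > CH₂=CHCH₂–NH₃⁺ > CH₂=CHCH₂–OC(CH₃)₃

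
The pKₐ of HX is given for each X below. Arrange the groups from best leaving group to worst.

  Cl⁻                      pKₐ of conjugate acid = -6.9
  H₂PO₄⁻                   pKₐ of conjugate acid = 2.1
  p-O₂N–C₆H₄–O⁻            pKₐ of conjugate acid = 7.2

Lower conjugate-acid pKₐ ⇒ weaker base ⇒ better leaving group.
Sorting by the given values: Cl⁻ (-6.9), H₂PO₄⁻ (2.1), p-O₂N–C₆H₄–O⁻ (7.2).

Cl⁻ > H₂PO₄⁻ > p-O₂N–C₆H₄–O⁻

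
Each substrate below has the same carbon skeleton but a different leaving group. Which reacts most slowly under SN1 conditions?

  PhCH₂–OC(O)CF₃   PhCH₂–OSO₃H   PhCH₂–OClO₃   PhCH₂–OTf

Same R in every case — rank the leaving groups.
A good leaving group is a weak base: the lower the pKₐ of its conjugate acid, the more readily it departs.
PhCH₂–OTf loses OTf⁻: pKₐ(CF₃SO₃H (triflic acid)) ≈ -14
PhCH₂–OClO₃ loses ClO₄⁻: pKₐ(HClO₄) ≈ -10
PhCH₂–OSO₃H loses HSO₄⁻: pKₐ(H₂SO₄) ≈ -3
PhCH₂–OC(O)CF₃ loses CF₃COO⁻: pKₐ(CF₃COOH) ≈ 0.2

PhCH₂–OC(O)CF₃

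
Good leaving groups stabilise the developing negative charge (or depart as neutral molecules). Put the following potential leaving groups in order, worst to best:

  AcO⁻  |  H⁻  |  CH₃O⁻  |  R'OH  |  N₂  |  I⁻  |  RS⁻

H⁻ < CH₃O⁻ < RS⁻ < AcO⁻ < R'OH < I⁻ < N₂

Leaving-group ability tracks the stability of the departed species; conjugate-acid pKₐ is the usual yardstick (lower pKₐ → better LG).
N₂: no meaningful conjugate acid; N₂ departs as an exceptionally stable neutral molecule
I⁻: pKₐ(HI) ≈ -10 — large, highly polarisable; very weak base
R'OH: pKₐ(R'OH₂⁺) ≈ -2.4
AcO⁻: pKₐ(CH₃COOH) ≈ 4.8 — resonance-stabilised but still a weak base
RS⁻: pKₐ(RSH (a thiol)) ≈ 10.5 — moderately basic; rarely leaves without activation
CH₃O⁻: pKₐ(CH₃OH) ≈ 15.5 — strong base; alkoxides do not leave unassisted
H⁻: pKₐ(H₂) ≈ 36 — extremely strong base; leaves only in special hydride-transfer contexts
Reversing gives the worst-to-best order requested.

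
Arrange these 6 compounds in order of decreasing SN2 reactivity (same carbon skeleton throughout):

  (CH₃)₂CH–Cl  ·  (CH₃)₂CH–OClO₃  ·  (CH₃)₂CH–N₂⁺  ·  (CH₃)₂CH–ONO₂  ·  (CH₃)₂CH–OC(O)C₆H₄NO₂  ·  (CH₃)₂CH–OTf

Same R in every case — rank the leaving groups.
The more stable X⁻ (or X) is on its own — i.e. the weaker a base it is — the better a leaving group it makes.
(CH₃)₂CH–N₂⁺ loses N₂: no meaningful conjugate acid; N₂ departs as an exceptionally stable neutral molecule
(CH₃)₂CH–OTf loses OTf⁻: pKₐ(CF₃SO₃H (triflic acid)) ≈ -14
(CH₃)₂CH–OClO₃ loses ClO₄⁻: pKₐ(HClO₄) ≈ -10
(CH₃)₂CH–Cl loses Cl⁻: pKₐ(HCl) ≈ -7
(CH₃)₂CH–ONO₂ loses NO₃⁻: pKₐ(HNO₃) ≈ -1.3
(CH₃)₂CH–OC(O)C₆H₄NO₂ loses p-O₂N–C₆H₄–COO⁻: pKₐ(p-nitrobenzoic acid) ≈ 3.4

(CH₃)₂CH–N₂⁺ > (CH₃)₂CH–OTf > (CH₃)₂CH–OClO₃ > (CH₃)₂CH–Cl > (CH₃)₂CH–ONO₂ > (CH₃)₂CH–OC(O)C₆H₄NO₂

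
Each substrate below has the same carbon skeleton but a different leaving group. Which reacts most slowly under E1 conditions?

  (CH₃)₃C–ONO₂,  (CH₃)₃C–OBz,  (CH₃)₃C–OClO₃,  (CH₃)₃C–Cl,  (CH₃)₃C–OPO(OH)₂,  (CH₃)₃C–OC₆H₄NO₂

(CH₃)₃C–OC₆H₄NO₂

With the same alkyl group throughout, only the leaving group differentiates the rates.
Rank by basicity of the departing species: weakest base leaves most easily.
(CH₃)₃C–OClO₃ loses ClO₄⁻: pKₐ(HClO₄) ≈ -10
(CH₃)₃C–Cl loses Cl⁻: pKₐ(HCl) ≈ -7
(CH₃)₃C–ONO₂ loses NO₃⁻: pKₐ(HNO₃) ≈ -1.3
(CH₃)₃C–OPO(OH)₂ loses H₂PO₄⁻: pKₐ(H₃PO₄) ≈ 2.1
(CH₃)₃C–OBz loses PhCOO⁻: pKₐ(C₆H₅COOH) ≈ 4.2
(CH₃)₃C–OC₆H₄NO₂ loses p-O₂N–C₆H₄–O⁻: pKₐ(p-nitrophenol) ≈ 7.2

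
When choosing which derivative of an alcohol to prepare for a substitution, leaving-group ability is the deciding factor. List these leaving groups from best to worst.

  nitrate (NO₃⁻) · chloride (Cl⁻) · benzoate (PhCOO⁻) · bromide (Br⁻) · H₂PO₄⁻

bromide (Br⁻): pKₐ(HBr) ≈ -9 — weak base; good leaving group
chloride (Cl⁻): pKₐ(HCl) ≈ -7 — moderately weak base
nitrate (NO₃⁻): pKₐ(HNO₃) ≈ -1.3
H₂PO₄⁻: pKₐ(H₃PO₄) ≈ 2.1
benzoate (PhCOO⁻): pKₐ(C₆H₅COOH) ≈ 4.2

bromide (Br⁻) > chloride (Cl⁻) > nitrate (NO₃⁻) > H₂PO₄⁻ > benzoate (PhCOO⁻)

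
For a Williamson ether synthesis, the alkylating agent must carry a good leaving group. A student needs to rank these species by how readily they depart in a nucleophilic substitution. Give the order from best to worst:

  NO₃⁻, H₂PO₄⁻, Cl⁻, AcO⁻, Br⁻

Br⁻ > Cl⁻ > NO₃⁻ > H₂PO₄⁻ > AcO⁻

The more stable X⁻ (or X) is on its own — i.e. the weaker a base it is — the better a leaving group it makes.
Br⁻: pKₐ(HBr) ≈ -9
Cl⁻: pKₐ(HCl) ≈ -7
NO₃⁻: pKₐ(HNO₃) ≈ -1.3
H₂PO₄⁻: pKₐ(H₃PO₄) ≈ 2.1
AcO⁻: pKₐ(CH₃COOH) ≈ 4.8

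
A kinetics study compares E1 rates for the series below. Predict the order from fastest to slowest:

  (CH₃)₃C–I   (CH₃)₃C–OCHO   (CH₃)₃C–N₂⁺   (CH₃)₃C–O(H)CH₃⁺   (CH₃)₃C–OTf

The skeletons are identical, so relative rate is governed entirely by leaving-group ability.
Rank by basicity of the departing species: weakest base leaves most easily.
(CH₃)₃C–N₂⁺ loses N₂: no meaningful conjugate acid; N₂ departs as an exceptionally stable neutral molecule
(CH₃)₃C–OTf loses OTf⁻: pKₐ(CF₃SO₃H (triflic acid)) ≈ -14
(CH₃)₃C–I loses I⁻: pKₐ(HI) ≈ -10
(CH₃)₃C–O(H)CH₃⁺ loses R'OH: pKₐ(R'OH₂⁺) ≈ -2.4
(CH₃)₃C–OCHO loses HCOO⁻: pKₐ(HCOOH) ≈ 3.8

(CH₃)₃C–N₂⁺ > (CH₃)₃C–OTf > (CH₃)₃C–I > (CH₃)₃C–O(H)CH₃⁺ > (CH₃)₃C–OCHO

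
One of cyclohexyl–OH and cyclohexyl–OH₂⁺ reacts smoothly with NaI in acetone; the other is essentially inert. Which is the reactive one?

From cyclohexyl–OH the departing group would be OH⁻ (pKₐ(H₂O) ≈ 15.7). Strong base; essentially never leaves without prior activation.
From cyclohexyl–OH₂⁺ the leaving group is H₂O (pKₐ(H₃O⁺) ≈ -1.7). Neutral; leaves from a protonated alcohol (R–OH₂⁺).
(In practice cyclohexyl–OH₂⁺ is made from cyclohexyl–OH by protonation with strong acid, converting the leaving group from hydroxide to neutral water.)

cyclohexyl–OH₂⁺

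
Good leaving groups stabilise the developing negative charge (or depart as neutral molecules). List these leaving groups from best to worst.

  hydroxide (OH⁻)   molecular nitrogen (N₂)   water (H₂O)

A good leaving group is a weak base: the lower the pKₐ of its conjugate acid, the more readily it departs.
molecular nitrogen (N₂): no meaningful conjugate acid; N₂ departs as an exceptionally stable neutral molecule
water (H₂O): pKₐ(H₃O⁺) ≈ -1.7
hydroxide (OH⁻): pKₐ(H₂O) ≈ 15.7

molecular nitrogen (N₂) > water (H₂O) > hydroxide (OH⁻)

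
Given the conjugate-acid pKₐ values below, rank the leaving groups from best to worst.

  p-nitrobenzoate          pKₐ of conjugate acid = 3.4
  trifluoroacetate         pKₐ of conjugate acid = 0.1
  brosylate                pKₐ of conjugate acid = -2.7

Lower conjugate-acid pKₐ ⇒ weaker base ⇒ better leaving group.
Sorting by the given values: brosylate (-2.7), trifluoroacetate (0.1), p-nitrobenzoate (3.4).

brosylate > trifluoroacetate > p-nitrobenzoate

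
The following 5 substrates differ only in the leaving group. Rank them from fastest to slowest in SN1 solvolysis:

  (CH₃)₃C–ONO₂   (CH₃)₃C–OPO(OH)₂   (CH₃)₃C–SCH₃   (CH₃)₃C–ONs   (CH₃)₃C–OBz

(CH₃)₃C–ONs > (CH₃)₃C–ONO₂ > (CH₃)₃C–OPO(OH)₂ > (CH₃)₃C–OBz > (CH₃)₃C–SCH₃

With the same alkyl group throughout, only the leaving group differentiates the rates.
A good leaving group is a weak base: the lower the pKₐ of its conjugate acid, the more readily it departs.
(CH₃)₃C–ONs loses ONs⁻: pKₐ(p-O₂NC₆H₄SO₃H) ≈ -3.5
(CH₃)₃C–ONO₂ loses NO₃⁻: pKₐ(HNO₃) ≈ -1.3
(CH₃)₃C–OPO(OH)₂ loses H₂PO₄⁻: pKₐ(H₃PO₄) ≈ 2.1
(CH₃)₃C–OBz loses PhCOO⁻: pKₐ(C₆H₅COOH) ≈ 4.2
(CH₃)₃C–SCH₃ loses RS⁻: pKₐ(RSH (a thiol)) ≈ 10.5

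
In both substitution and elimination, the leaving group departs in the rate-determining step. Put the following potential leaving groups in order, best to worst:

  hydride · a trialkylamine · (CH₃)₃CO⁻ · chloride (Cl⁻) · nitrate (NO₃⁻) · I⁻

I⁻ > chloride (Cl⁻) > nitrate (NO₃⁻) > a trialkylamine > (CH₃)₃CO⁻ > hydride

A good leaving group is a weak base: the lower the pKₐ of its conjugate acid, the more readily it departs.
I⁻: pKₐ(HI) ≈ -10
chloride (Cl⁻): pKₐ(HCl) ≈ -7 — moderately weak base
nitrate (NO₃⁻): pKₐ(HNO₃) ≈ -1.3 — resonance-delocalised over three oxygens
a trialkylamine: pKₐ(R'₃NH⁺) ≈ 10.7 — neutral but still a fairly strong base; Hofmann-elimination LG
(CH₃)₃CO⁻: pKₐ(t-BuOH) ≈ 18
hydride: pKₐ(H₂) ≈ 36 — extremely strong base; leaves only in special hydride-transfer contexts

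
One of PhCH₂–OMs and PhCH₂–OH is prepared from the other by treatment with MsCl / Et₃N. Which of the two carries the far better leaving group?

PhCH₂–OMs

From PhCH₂–OH the departing group would be OH⁻ (pKₐ(H₂O) ≈ 15.7). Strong base; essentially never leaves without prior activation.
From PhCH₂–OMs the leaving group is OMs⁻ (pKₐ(CH₃SO₃H (MsOH)) ≈ -1.9). Resonance-delocalised alkanesulfonate.
Treatment with MsCl / Et₃N works by converting the hydroxyl into a mesylate, making PhCH₂–OMs enormously more reactive.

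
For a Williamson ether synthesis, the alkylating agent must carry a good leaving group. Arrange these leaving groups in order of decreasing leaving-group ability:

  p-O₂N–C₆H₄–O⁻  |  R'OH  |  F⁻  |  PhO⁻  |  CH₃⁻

R'OH > F⁻ > p-O₂N–C₆H₄–O⁻ > PhO⁻ > CH₃⁻

Leaving-group ability tracks the stability of the departed species; conjugate-acid pKₐ is the usual yardstick (lower pKₐ → better LG).
R'OH: pKₐ(R'OH₂⁺) ≈ -2.4 — neutral; leaves from a protonated ether (an oxonium ion, R–O(H)R'⁺)
F⁻: pKₐ(HF) ≈ 3.2
p-O₂N–C₆H₄–O⁻: pKₐ(p-nitrophenol) ≈ 7.2 — nitro group delocalises the charge; the classic chromogenic LG
PhO⁻: pKₐ(C₆H₅OH (phenol)) ≈ 10 — resonance into the ring helps, but still a poor LG
CH₃⁻: pKₐ(CH₄) ≈ 48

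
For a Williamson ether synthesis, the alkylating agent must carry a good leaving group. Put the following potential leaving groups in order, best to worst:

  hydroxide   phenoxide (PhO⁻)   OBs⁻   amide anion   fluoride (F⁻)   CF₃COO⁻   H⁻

OBs⁻ > CF₃COO⁻ > fluoride (F⁻) > phenoxide (PhO⁻) > hydroxide > H⁻ > amide anion

OBs⁻: pKₐ(p-BrC₆H₄SO₃H) ≈ -2.8
CF₃COO⁻: pKₐ(CF₃COOH) ≈ 0.2
fluoride (F⁻): pKₐ(HF) ≈ 3.2
phenoxide (PhO⁻): pKₐ(C₆H₅OH (phenol)) ≈ 10
hydroxide: pKₐ(H₂O) ≈ 15.7
H⁻: pKₐ(H₂) ≈ 36
amide anion: pKₐ(NH₃) ≈ 38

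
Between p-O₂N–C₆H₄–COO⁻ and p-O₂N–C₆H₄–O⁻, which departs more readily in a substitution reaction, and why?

p-O₂N–C₆H₄–COO⁻ is the better leaving group.
pKₐ(p-nitrobenzoic acid) ≈ 3.4 versus pKₐ(p-nitrophenol) ≈ 7.2: p-O₂N–C₆H₄–COO⁻ is the much weaker base.
Electron-withdrawing nitro group stabilises the carboxylate.

p-O₂N–C₆H₄–COO⁻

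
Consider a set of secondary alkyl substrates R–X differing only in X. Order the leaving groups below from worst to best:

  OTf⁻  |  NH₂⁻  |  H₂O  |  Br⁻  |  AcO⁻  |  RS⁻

NH₂⁻ < RS⁻ < AcO⁻ < H₂O < Br⁻ < OTf⁻

OTf⁻: pKₐ(CF₃SO₃H (triflic acid)) ≈ -14
Br⁻: pKₐ(HBr) ≈ -9
H₂O: pKₐ(H₃O⁺) ≈ -1.7
AcO⁻: pKₐ(CH₃COOH) ≈ 4.8
RS⁻: pKₐ(RSH (a thiol)) ≈ 10.5
NH₂⁻: pKₐ(NH₃) ≈ 38
Listed from poorest to best leaving group as asked.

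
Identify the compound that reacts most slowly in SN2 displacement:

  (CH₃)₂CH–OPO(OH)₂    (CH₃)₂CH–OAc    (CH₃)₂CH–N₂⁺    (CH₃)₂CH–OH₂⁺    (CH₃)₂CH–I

(CH₃)₂CH–OAc

With the same alkyl group throughout, only the leaving group differentiates the rates.
Rank by basicity of the departing species: weakest base leaves most easily.
(CH₃)₂CH–N₂⁺ loses N₂: no meaningful conjugate acid; N₂ departs as an exceptionally stable neutral molecule
(CH₃)₂CH–I loses I⁻: pKₐ(HI) ≈ -10
(CH₃)₂CH–OH₂⁺ loses H₂O: pKₐ(H₃O⁺) ≈ -1.7
(CH₃)₂CH–OPO(OH)₂ loses H₂PO₄⁻: pKₐ(H₃PO₄) ≈ 2.1
(CH₃)₂CH–OAc loses AcO⁻: pKₐ(CH₃COOH) ≈ 4.8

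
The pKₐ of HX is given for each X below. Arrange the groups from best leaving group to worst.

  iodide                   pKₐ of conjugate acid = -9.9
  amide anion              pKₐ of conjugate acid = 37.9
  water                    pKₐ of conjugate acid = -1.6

Lower conjugate-acid pKₐ ⇒ weaker base ⇒ better leaving group.
Sorting by the given values: iodide (-9.9), water (-1.6), amide anion (37.9).

iodide > water > amide anion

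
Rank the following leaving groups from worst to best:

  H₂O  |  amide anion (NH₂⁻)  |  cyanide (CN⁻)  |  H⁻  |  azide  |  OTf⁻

amide anion (NH₂⁻) < H⁻ < cyanide (CN⁻) < azide < H₂O < OTf⁻

Rank by basicity of the departing species: weakest base leaves most easily.
OTf⁻: pKₐ(CF₃SO₃H (triflic acid)) ≈ -14
H₂O: pKₐ(H₃O⁺) ≈ -1.7
azide: pKₐ(HN₃) ≈ 4.7
cyanide (CN⁻): pKₐ(HCN) ≈ 9.2
H⁻: pKₐ(H₂) ≈ 36
amide anion (NH₂⁻): pKₐ(NH₃) ≈ 38
Listed from poorest to best leaving group as asked.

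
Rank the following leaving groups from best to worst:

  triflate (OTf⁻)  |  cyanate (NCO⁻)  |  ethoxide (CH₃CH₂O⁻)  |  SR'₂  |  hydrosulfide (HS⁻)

triflate (OTf⁻): pKₐ(CF₃SO₃H (triflic acid)) ≈ -14
SR'₂: pKₐ(R'₂SH⁺) ≈ -7
cyanate (NCO⁻): pKₐ(HOCN) ≈ 3.5
hydrosulfide (HS⁻): pKₐ(H₂S) ≈ 7
ethoxide (CH₃CH₂O⁻): pKₐ(CH₃CH₂OH) ≈ 16

triflate (OTf⁻) > SR'₂ > cyanate (NCO⁻) > hydrosulfide (HS⁻) > ethoxide (CH₃CH₂O⁻)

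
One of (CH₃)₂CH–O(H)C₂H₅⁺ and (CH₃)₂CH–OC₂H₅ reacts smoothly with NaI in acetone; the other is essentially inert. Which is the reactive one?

(CH₃)₂CH–O(H)C₂H₅⁺

From (CH₃)₂CH–OC₂H₅ the departing group would be CH₃CH₂O⁻ (pKₐ(CH₃CH₂OH) ≈ 16). Strong base; alkoxides do not leave unassisted.
From (CH₃)₂CH–O(H)C₂H₅⁺ the leaving group is R'OH (pKₐ(R'OH₂⁺) ≈ -2.4). Neutral; leaves from a protonated ether (an oxonium ion, R–O(H)R'⁺).
(In practice (CH₃)₂CH–O(H)C₂H₅⁺ is made from (CH₃)₂CH–OC₂H₅ by protonation with concentrated HBr, allowing neutral ethanol, rather than ethoxide, to depart.)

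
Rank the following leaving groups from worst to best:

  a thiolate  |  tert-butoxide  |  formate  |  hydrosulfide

Rank by basicity of the departing species: weakest base leaves most easily.
formate: pKₐ(HCOOH) ≈ 3.8
hydrosulfide: pKₐ(H₂S) ≈ 7
a thiolate: pKₐ(RSH (a thiol)) ≈ 10.5
tert-butoxide: pKₐ(t-BuOH) ≈ 18
The question asks for worst first, so the sequence is read in increasing leaving-group ability.

tert-butoxide < a thiolate < hydrosulfide < formate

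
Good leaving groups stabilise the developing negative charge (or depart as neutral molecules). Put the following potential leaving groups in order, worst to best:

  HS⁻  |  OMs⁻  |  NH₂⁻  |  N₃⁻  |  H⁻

NH₂⁻ < H⁻ < HS⁻ < N₃⁻ < OMs⁻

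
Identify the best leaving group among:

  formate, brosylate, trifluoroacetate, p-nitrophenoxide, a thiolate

brosylate

A good leaving group is a weak base: the lower the pKₐ of its conjugate acid, the more readily it departs.
brosylate: pKₐ(p-BrC₆H₄SO₃H) ≈ -2.8
trifluoroacetate: pKₐ(CF₃COOH) ≈ 0.2
formate: pKₐ(HCOOH) ≈ 3.8
p-nitrophenoxide: pKₐ(p-nitrophenol) ≈ 7.2
a thiolate: pKₐ(RSH (a thiol)) ≈ 10.5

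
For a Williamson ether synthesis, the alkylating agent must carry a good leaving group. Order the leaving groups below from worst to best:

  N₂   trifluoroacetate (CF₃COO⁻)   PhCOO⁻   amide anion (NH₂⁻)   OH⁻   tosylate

amide anion (NH₂⁻) < OH⁻ < PhCOO⁻ < trifluoroacetate (CF₃COO⁻) < tosylate < N₂

N₂: no meaningful conjugate acid; N₂ departs as an exceptionally stable neutral molecule
tosylate: pKₐ(p-CH₃C₆H₄SO₃H (TsOH)) ≈ -2.8 — resonance-delocalised arenesulfonate
trifluoroacetate (CF₃COO⁻): pKₐ(CF₃COOH) ≈ 0.2 — strongly electron-withdrawing CF₃ stabilises the carboxylate
PhCOO⁻: pKₐ(C₆H₅COOH) ≈ 4.2
OH⁻: pKₐ(H₂O) ≈ 15.7 — strong base; essentially never leaves without prior activation
amide anion (NH₂⁻): pKₐ(NH₃) ≈ 38 — extremely strong base; never a leaving group
The question asks for worst first, so the sequence is read in increasing leaving-group ability.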